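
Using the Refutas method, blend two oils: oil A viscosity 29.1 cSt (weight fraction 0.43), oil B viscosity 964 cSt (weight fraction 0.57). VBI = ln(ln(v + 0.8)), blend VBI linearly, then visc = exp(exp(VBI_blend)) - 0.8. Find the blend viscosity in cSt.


Refutas method: VBN_i = 14.534*ln(ln(visc_i + 0.8)) + 10.975, blended linearly by mass fraction; since VBN is linear in VBI_i = ln(ln(visc_i + 0.8)) and the fractions sum to 1, blend VBI directly: visc = exp(exp(VBI_blend)) - 0.8
VBI_1 = ln(ln(29.1 + 0.8)) = 1.22315
VBI_2 = ln(ln(964 + 0.8)) = 1.92744
VBI_blend = 0.43 * 1.22315 + 0.57 * 1.92744 = 1.6246
visc_blend = exp(exp(1.6246)) - 0.8 = 159.4

159.4 cSt


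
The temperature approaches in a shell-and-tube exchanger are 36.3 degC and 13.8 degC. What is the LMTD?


LMTD = (dT1 - dT2) / ln(dT1/dT2)
= (36.3 - 13.8) / ln(36.3 / 13.8) = 22.5 / 0.967149 = 23.26

23.26 degC


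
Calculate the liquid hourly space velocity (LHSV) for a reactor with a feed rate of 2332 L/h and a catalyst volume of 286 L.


LHSV = volumetric feed rate / catalyst volume
= 2332 L/h / 286 L
= 8.154 h^-1

8.154 h^-1


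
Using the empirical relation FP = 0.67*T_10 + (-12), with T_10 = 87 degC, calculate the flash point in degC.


FP = 0.67 * 87 + (-12) = 46.29

46.29 degC


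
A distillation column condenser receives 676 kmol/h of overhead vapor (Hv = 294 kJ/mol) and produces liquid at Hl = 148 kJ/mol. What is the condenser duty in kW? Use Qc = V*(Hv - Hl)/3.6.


Qc = 676 * (294 - 148) / 3.6 = 676 * 146 / 3.6 = 27420

27420 kW


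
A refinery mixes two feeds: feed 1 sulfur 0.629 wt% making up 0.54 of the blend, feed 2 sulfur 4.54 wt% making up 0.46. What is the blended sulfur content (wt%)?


Linear sulfur blending: S_blend = x1*S1 + x2*S2
Contribution 1: 0.54 * 0.629 = 0.33966 wt%
Contribution 2: 0.46 * 4.54 = 2.0884 wt%
S_blend = 0.33966 + 2.0884 = 2.42806

2.42806 wt%


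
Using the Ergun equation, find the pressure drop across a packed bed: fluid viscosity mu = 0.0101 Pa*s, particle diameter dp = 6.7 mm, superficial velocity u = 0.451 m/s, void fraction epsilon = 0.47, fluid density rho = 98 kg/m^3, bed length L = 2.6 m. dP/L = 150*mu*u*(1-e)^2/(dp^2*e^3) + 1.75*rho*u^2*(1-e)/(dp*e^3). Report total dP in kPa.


dp = 6.7 mm = 0.0067 m
Viscous term = 150*0.0101*0.451*(1-0.47)^2 / (0.0067^2*0.47^3) = 41181.1
Inertial term = 1.75*98*0.451^2*(1-0.47) / (0.0067*0.47^3) = 26578.1
dP/L = 41181.1 + 26578.1 = 67759.2 Pa/m
dP = 67759.2 * 2.6 / 1000 = 176.2 kPa

176.2 kPa


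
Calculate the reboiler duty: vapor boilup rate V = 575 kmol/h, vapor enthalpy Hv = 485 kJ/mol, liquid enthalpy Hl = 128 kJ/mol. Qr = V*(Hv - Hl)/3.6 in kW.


Qr = 575 * (485 - 128) / 3.6 = 575 * 357 / 3.6 = 57020

57020 kW


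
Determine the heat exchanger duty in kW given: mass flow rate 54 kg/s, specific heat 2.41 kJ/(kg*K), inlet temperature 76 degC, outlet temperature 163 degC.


Q = m_dot * cp * delta_T
delta_T = 163 - 76 = 87 K
Q = 54 * 2.41 * 87
= 130.14 * 87
= 11322.18 kW

11322.18 kW


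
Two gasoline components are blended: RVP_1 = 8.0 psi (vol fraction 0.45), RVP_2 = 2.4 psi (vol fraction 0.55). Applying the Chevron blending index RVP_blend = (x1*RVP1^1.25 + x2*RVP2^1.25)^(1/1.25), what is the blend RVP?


Chevron index: RVP_blend = (sum xi*RVPi^1.25)^(1/1.25)
RVP^1.25 terms: 0.45 * 8.0^1.25 + 0.55 * 2.4^1.25 = 7.69741
RVP_blend = 7.69741^(1/1.25) = 5.118

5.118 psi


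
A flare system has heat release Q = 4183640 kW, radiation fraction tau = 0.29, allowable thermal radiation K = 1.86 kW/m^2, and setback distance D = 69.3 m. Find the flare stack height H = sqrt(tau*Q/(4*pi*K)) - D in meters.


tau*Q/(4*pi*K) = 0.29 * 4183640 / (4 * pi * 1.86) = 51907.4
sqrt(51907.4) = 227.832
H = 227.832 - 69.3 = 158.5

158.5 m


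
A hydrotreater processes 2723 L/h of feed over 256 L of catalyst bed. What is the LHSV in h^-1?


LHSV = volumetric feed rate / catalyst volume
= 2723 L/h / 256 L
= 10.64 h^-1

10.64 h^-1


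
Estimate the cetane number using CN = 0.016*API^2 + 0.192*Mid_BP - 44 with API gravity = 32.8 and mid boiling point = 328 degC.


CN = 0.016 * 32.8^2 + 0.192 * 328 - 44
CN = 17.21344 + 62.976 - 44 = 36.18944

36.18944


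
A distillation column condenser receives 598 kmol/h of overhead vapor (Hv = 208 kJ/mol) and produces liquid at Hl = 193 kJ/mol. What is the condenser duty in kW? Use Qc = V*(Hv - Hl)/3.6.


Qc = 598 * (208 - 193) / 3.6 = 598 * 15 / 3.6 = 2492

2492 kW


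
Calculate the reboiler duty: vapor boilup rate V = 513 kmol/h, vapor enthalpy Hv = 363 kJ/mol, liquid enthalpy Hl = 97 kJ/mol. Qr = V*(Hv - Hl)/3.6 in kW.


Qr = 513 * (363 - 97) / 3.6 = 513 * 266 / 3.6 = 37900

37900 kW


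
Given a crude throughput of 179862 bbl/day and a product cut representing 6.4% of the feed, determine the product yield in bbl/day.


Crude throughput = 179862 bbl/day
Fraction yield = 6.4%
yield = throughput * fraction / 100
yield = 179862 * 6.4 / 100 = 11511.168

11511.168 bbl/day


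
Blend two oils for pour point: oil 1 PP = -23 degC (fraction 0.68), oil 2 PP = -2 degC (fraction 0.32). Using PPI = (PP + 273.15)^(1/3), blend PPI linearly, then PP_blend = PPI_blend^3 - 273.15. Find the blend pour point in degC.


PPI_1 = (-23 + 273.15)^(1/3) = 6.300865
PPI_2 = (-2 + 273.15)^(1/3) = 6.472467
PPI_blend = 0.68 * 6.300865 + 0.32 * 6.472467 = 6.355778
PP_blend = 6.355778^3 - 273.15 = 256.7475 - 273.15 = -16.4

-16.4 degC


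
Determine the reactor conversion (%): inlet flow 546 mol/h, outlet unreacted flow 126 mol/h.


X = (F_in - F_out) / F_in * 100
Moles reacted = 546 - 126 = 420
X = 420 / 546 * 100
= 0.7692 * 100
= 76.92 %

76.92 %


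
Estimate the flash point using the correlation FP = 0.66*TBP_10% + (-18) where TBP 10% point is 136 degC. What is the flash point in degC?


FP = 0.66 * 136 + (-18) = 71.76

71.76 degC


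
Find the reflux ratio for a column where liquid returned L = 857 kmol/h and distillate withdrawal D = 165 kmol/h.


Reflux ratio definition: R = L / D (liquid returned / distillate withdrawn)
L = 857 kmol/h, D = 165 kmol/h
R = 857 / 165 = 5.194

5.194


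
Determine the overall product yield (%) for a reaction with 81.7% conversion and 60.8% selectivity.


Overall yield = conversion (%) * selectivity (%) / 100
Conversion = 81.7%, Selectivity = 60.8%
Y = 81.7 * 60.8 / 100
= 49.6736 %

49.6736 %


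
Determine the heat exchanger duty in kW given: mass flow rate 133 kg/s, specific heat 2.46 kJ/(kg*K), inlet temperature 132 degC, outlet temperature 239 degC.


Q = m_dot * cp * delta_T
delta_T = 239 - 132 = 107 K
Q = 133 * 2.46 * 107
= 327.18 * 107
= 35008.26 kW

35008.26 kW


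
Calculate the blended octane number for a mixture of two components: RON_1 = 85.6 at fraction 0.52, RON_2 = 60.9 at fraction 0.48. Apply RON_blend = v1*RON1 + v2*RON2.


Linear blending: RON_blend = sum(vi * RONi)
Contribution 1: 0.52 * 85.6 = 44.512
Contribution 2: 0.48 * 60.9 = 29.232
RON_blend = 44.512 + 29.232 = 73.744

73.744


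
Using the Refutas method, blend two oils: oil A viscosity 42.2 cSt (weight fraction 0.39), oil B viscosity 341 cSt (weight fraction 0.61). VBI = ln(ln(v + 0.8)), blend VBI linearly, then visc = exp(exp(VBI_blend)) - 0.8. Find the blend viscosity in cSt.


Refutas method: VBN_i = 14.534*ln(ln(visc_i + 0.8)) + 10.975, blended linearly by mass fraction; since VBN is linear in VBI_i = ln(ln(visc_i + 0.8)) and the fractions sum to 1, blend VBI directly: visc = exp(exp(VBI_blend)) - 0.8
VBI_1 = ln(ln(42.2 + 0.8)) = 1.32474
VBI_2 = ln(ln(341 + 0.8)) = 1.76374
VBI_blend = 0.39 * 1.32474 + 0.61 * 1.76374 = 1.59253
visc_blend = exp(exp(1.59253)) - 0.8 = 135.7

135.7 cSt


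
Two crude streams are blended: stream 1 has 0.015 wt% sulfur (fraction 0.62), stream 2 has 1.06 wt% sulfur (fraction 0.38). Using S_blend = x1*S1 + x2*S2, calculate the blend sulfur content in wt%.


Linear sulfur blending: S_blend = x1*S1 + x2*S2
Contribution 1: 0.62 * 0.015 = 0.0093 wt%
Contribution 2: 0.38 * 1.06 = 0.4028 wt%
S_blend = 0.0093 + 0.4028 = 0.4121

0.4121 wt%


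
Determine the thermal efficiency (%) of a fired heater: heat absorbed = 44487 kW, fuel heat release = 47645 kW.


Furnace efficiency = Q_absorbed / Q_fuel * 100
= 44487 / 47645 * 100 = 93.37

93.37 %


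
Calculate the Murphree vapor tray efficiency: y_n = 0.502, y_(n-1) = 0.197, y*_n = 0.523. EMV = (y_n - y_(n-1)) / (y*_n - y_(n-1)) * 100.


Murphree vapor efficiency: EMV = (y_n - y_(n-1)) / (y*_n - y_(n-1)) * 100
EMV = (0.502 - 0.197) / (0.523 - 0.197) * 100 = 0.305 / 0.326 * 100 = 93.56

93.56 %


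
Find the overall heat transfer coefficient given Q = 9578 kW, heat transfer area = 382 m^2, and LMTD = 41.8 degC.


From Q = U*A*LMTD, U = Q / (A * LMTD)
U = 9578 / (382 * 41.8) = 9578 / 15967.6 = 0.5998

0.5998 kW/(m^2*K)


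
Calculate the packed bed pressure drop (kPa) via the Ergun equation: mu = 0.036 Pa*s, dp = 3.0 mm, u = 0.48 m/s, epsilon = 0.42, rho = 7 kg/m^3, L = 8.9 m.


dp = 3.0 mm = 0.003 m
Viscous term = 150*0.036*0.48*(1-0.42)^2 / (0.003^2*0.42^3) = 1307680
Inertial term = 1.75*7*0.48^2*(1-0.42) / (0.003*0.42^3) = 7365.08
dP/L = 1307680 + 7365.08 = 1315050 Pa/m
dP = 1315050 * 8.9 / 1000 = 11700 kPa

11700 kPa


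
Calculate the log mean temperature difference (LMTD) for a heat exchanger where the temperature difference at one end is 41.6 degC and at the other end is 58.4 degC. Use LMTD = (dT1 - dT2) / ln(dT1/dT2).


LMTD = (dT1 - dT2) / ln(dT1/dT2)
= (41.6 - 58.4) / ln(41.6 / 58.4) = -16.8 / -0.339216 = 49.53

49.53 degC


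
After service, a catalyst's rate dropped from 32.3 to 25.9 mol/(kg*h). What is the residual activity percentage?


Activity (%) = (rate_used / rate_fresh) * 100
rate_used = 25.9, rate_fresh = 32.3
= (25.9 / 32.3) * 100
= 0.8019 * 100 = 80.19

80.19 %


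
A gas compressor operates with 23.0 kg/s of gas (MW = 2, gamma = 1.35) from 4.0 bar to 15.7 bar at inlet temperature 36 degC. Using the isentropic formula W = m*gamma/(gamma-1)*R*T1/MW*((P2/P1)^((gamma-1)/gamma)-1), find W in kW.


Isentropic work: W = m*(gamma/(gamma-1))*(R*T1/MW)*((P2/P1)^((gamma-1)/gamma) - 1)
T1 = 36 + 273.15 = 309.15 K
Pressure ratio = 15.7 / 4.0 = 3.925
Exponent = (1.35 - 1)/1.35 = 0.259259
(P2/P1)^exp - 1 = 3.925^0.259259 - 1 = 0.425471
W = 23.0 * 1.35 / 0.35 * 8.314 * 309.15 / 2 * 0.425471 = 48510

48510 kW


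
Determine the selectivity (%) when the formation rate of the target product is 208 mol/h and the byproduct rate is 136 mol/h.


Selectivity = desired / (desired + undesired) * 100
Total products = 208 + 136 = 344 mol/h
S = 208 / 344 * 100
= 0.6047 * 100
= 60.47 %

60.47 %


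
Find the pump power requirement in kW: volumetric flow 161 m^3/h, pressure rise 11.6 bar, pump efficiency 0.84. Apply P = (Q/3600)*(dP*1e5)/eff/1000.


Q = 161 / 3600 = 0.0447222 m^3/s
P = 0.0447222 * (11.6 * 1e5) / 0.84 / 1000 = 61.76

61.76 kW


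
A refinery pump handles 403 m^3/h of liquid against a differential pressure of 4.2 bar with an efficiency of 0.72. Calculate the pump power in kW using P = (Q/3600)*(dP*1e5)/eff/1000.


Q = 403 / 3600 = 0.111944 m^3/s
P = 0.111944 * (4.2 * 1e5) / 0.72 / 1000 = 65.30

65.30 kW


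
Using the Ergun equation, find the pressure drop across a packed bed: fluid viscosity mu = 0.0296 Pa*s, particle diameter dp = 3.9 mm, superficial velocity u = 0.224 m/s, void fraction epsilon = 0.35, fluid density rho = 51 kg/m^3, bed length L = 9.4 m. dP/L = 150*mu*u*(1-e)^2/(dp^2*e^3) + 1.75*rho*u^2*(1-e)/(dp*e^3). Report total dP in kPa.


dp = 3.9 mm = 0.0039 m
Viscous term = 150*0.0296*0.224*(1-0.35)^2 / (0.0039^2*0.35^3) = 644354
Inertial term = 1.75*51*0.224^2*(1-0.35) / (0.0039*0.35^3) = 17408
dP/L = 644354 + 17408 = 661762 Pa/m
dP = 661762 * 9.4 / 1000 = 6221 kPa

6221 kPa


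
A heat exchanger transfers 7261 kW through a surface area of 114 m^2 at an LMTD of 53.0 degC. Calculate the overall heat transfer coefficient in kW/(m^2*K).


From Q = U*A*LMTD, U = Q / (A * LMTD)
U = 7261 / (114 * 53.0) = 7261 / 6042 = 1.202

1.202 kW/(m^2*K)


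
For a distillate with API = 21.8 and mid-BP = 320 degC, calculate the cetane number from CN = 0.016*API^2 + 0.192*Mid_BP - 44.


CN = 0.016 * 21.8^2 + 0.192 * 320 - 44
CN = 7.60384 + 61.44 - 44 = 25.04384

25.04384


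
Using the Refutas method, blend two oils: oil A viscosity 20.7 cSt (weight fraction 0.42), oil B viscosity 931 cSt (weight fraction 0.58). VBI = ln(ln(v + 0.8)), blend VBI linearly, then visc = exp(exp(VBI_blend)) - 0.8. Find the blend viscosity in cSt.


Refutas method: VBN_i = 14.534*ln(ln(visc_i + 0.8)) + 10.975, blended linearly by mass fraction; since VBN is linear in VBI_i = ln(ln(visc_i + 0.8)) and the fractions sum to 1, blend VBI directly: visc = exp(exp(VBI_blend)) - 0.8
VBI_1 = ln(ln(20.7 + 0.8)) = 1.12104
VBI_2 = ln(ln(931 + 0.8)) = 1.92237
VBI_blend = 0.42 * 1.12104 + 0.58 * 1.92237 = 1.58581
visc_blend = exp(exp(1.58581)) - 0.8 = 131.3

131.3 cSt


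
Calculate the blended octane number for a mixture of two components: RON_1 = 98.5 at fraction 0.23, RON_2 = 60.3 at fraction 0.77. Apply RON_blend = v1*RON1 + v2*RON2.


Linear blending: RON_blend = sum(vi * RONi)
Contribution 1: 0.23 * 98.5 = 22.655
Contribution 2: 0.77 * 60.3 = 46.431
RON_blend = 22.655 + 46.431 = 69.086

69.086


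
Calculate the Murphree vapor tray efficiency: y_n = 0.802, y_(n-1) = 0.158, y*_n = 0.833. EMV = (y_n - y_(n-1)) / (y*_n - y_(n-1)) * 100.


Murphree vapor efficiency: EMV = (y_n - y_(n-1)) / (y*_n - y_(n-1)) * 100
EMV = (0.802 - 0.158) / (0.833 - 0.158) * 100 = 0.644 / 0.675 * 100 = 95.41

95.41 %


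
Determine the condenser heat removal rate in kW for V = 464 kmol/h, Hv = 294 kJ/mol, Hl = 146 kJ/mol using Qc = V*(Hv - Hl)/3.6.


Qc = 464 * (294 - 146) / 3.6 = 464 * 148 / 3.6 = 19080

19080 kW


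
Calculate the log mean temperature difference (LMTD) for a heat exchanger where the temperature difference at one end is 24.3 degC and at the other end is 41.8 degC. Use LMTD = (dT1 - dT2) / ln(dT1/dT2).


LMTD = (dT1 - dT2) / ln(dT1/dT2)
= (24.3 - 41.8) / ln(24.3 / 41.8) = -17.5 / -0.54242 = 32.26

32.26 degC


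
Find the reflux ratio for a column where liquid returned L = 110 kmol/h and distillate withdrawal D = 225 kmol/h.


Reflux ratio definition: R = L / D (liquid returned / distillate withdrawn)
L = 110 kmol/h, D = 225 kmol/h
R = 110 / 225 = 0.4889

0.4889


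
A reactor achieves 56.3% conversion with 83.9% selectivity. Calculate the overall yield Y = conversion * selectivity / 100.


Overall yield = conversion (%) * selectivity (%) / 100
Conversion = 56.3%, Selectivity = 83.9%
Y = 56.3 * 83.9 / 100
= 47.2357 %

47.2357 %


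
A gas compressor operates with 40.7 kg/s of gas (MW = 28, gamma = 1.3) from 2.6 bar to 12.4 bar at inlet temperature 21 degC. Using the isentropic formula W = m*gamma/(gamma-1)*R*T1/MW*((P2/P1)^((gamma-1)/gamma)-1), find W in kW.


Isentropic work: W = m*(gamma/(gamma-1))*(R*T1/MW)*((P2/P1)^((gamma-1)/gamma) - 1)
T1 = 21 + 273.15 = 294.15 K
Pressure ratio = 12.4 / 2.6 = 4.76923
Exponent = (1.3 - 1)/1.3 = 0.230769
(P2/P1)^exp - 1 = 4.76923^0.230769 - 1 = 0.434052
W = 40.7 * 1.3 / 0.3 * 8.314 * 294.15 / 28 * 0.434052 = 6686

6686 kW


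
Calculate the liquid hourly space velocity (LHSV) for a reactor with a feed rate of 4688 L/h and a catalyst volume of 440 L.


LHSV = volumetric feed rate / catalyst volume
= 4688 L/h / 440 L
= 10.65 h^-1

10.65 h^-1


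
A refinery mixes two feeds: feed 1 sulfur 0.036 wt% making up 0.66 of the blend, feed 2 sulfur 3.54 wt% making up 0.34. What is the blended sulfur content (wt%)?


Linear sulfur blending: S_blend = x1*S1 + x2*S2
Contribution 1: 0.66 * 0.036 = 0.02376 wt%
Contribution 2: 0.34 * 3.54 = 1.2036 wt%
S_blend = 0.02376 + 1.2036 = 1.22736

1.22736 wt%


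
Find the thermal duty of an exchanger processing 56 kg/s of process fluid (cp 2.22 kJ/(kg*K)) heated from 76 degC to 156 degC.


Q = m_dot * cp * delta_T
delta_T = 156 - 76 = 80 K
Q = 56 * 2.22 * 80
= 124.32 * 80
= 9945.6 kW

9945.6 kW


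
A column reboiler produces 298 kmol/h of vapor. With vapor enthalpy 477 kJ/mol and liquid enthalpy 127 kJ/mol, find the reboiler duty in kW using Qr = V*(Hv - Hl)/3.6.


Qr = 298 * (477 - 127) / 3.6 = 298 * 350 / 3.6 = 28970

28970 kW


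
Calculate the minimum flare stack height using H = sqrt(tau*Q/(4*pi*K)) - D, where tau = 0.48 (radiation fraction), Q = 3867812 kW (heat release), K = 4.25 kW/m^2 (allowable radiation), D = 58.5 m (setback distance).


tau*Q/(4*pi*K) = 0.48 * 3867812 / (4 * pi * 4.25) = 34762.2
sqrt(34762.2) = 186.446
H = 186.446 - 58.5 = 127.9

127.9 m


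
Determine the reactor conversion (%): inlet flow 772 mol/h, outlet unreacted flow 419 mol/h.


X = (F_in - F_out) / F_in * 100
Moles reacted = 772 - 419 = 353
X = 353 / 772 * 100
= 0.4573 * 100
= 45.73 %

45.73 %


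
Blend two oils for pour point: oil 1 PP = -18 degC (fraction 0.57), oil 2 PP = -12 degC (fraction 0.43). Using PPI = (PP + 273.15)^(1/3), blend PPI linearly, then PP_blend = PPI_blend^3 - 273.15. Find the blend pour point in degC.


PPI_1 = (-18 + 273.15)^(1/3) = 6.342569
PPI_2 = (-12 + 273.15)^(1/3) = 6.391901
PPI_blend = 0.57 * 6.342569 + 0.43 * 6.391901 = 6.363782
PP_blend = 6.363782^3 - 273.15 = 257.7187 - 273.15 = -15.43

-15.43 degC


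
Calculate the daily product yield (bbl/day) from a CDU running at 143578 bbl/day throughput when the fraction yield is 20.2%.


Crude throughput = 143578 bbl/day
Fraction yield = 20.2%
yield = throughput * fraction / 100
yield = 143578 * 20.2 / 100 = 29002.756

29002.756 bbl/day


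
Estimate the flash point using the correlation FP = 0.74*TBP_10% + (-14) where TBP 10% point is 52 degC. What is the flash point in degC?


FP = 0.74 * 52 + (-14) = 24.48

24.48 degC


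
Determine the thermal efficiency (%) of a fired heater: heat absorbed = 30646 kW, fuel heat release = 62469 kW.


Furnace efficiency = Q_absorbed / Q_fuel * 100
= 30646 / 62469 * 100 = 49.06

49.06 %


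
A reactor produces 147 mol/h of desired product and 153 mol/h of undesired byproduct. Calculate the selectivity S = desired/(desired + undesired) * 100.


Selectivity = desired / (desired + undesired) * 100
Total products = 147 + 153 = 300 mol/h
S = 147 / 300 * 100
= 0.4900 * 100
= 49.00 %

49.00 %


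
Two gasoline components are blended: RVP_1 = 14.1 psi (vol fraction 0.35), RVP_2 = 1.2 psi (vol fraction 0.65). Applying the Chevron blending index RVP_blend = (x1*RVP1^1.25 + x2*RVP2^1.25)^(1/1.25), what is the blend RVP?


Chevron index: RVP_blend = (sum xi*RVPi^1.25)^(1/1.25)
RVP^1.25 terms: 0.35 * 14.1^1.25 + 0.65 * 1.2^1.25 = 10.3793
RVP_blend = 10.3793^(1/1.25) = 6.500

6.500 psi


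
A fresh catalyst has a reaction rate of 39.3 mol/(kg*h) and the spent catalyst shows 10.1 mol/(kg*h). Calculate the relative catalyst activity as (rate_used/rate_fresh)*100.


Activity (%) = (rate_used / rate_fresh) * 100
rate_used = 10.1, rate_fresh = 39.3
= (10.1 / 39.3) * 100
= 0.2570 * 100 = 25.70

25.70 %


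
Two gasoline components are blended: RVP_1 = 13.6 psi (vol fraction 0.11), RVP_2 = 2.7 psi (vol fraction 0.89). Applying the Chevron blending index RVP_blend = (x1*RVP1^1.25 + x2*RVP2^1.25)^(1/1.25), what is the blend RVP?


Chevron index: RVP_blend = (sum xi*RVPi^1.25)^(1/1.25)
RVP^1.25 terms: 0.11 * 13.6^1.25 + 0.89 * 2.7^1.25 = 5.95318
RVP_blend = 5.95318^(1/1.25) = 4.167

4.167 psi


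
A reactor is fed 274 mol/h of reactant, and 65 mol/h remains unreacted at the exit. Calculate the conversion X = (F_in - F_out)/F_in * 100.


X = (F_in - F_out) / F_in * 100
Moles reacted = 274 - 65 = 209
X = 209 / 274 * 100
= 0.7628 * 100
= 76.28 %

76.28 %


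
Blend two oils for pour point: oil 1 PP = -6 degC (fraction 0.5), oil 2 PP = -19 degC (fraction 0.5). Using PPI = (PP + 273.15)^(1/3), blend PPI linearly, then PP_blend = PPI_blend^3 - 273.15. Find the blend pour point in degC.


PPI_1 = (-6 + 273.15)^(1/3) = 6.440482
PPI_2 = (-19 + 273.15)^(1/3) = 6.334272
PPI_blend = 0.5 * 6.440482 + 0.5 * 6.334272 = 6.387377
PP_blend = 6.387377^3 - 273.15 = 260.5959 - 273.15 = -12.55

-12.55 degC


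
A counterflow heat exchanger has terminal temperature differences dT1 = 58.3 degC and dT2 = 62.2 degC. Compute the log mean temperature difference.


LMTD = (dT1 - dT2) / ln(dT1/dT2)
= (58.3 - 62.2) / ln(58.3 / 62.2) = -3.9 / -0.0647529 = 60.23

60.23 degC


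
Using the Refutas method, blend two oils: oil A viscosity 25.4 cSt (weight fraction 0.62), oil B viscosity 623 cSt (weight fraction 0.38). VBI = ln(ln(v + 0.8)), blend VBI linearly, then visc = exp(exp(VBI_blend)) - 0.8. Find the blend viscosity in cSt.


Refutas method: VBN_i = 14.534*ln(ln(visc_i + 0.8)) + 10.975, blended linearly by mass fraction; since VBN is linear in VBI_i = ln(ln(visc_i + 0.8)) and the fractions sum to 1, blend VBI directly: visc = exp(exp(VBI_blend)) - 0.8
VBI_1 = ln(ln(25.4 + 0.8)) = 1.18349
VBI_2 = ln(ln(623 + 0.8)) = 1.86188
VBI_blend = 0.62 * 1.18349 + 0.38 * 1.86188 = 1.44128
visc_blend = exp(exp(1.44128)) - 0.8 = 67.65

67.65 cSt


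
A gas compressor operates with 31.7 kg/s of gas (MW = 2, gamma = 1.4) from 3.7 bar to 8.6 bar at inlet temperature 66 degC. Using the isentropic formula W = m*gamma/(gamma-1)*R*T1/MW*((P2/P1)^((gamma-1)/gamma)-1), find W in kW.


Isentropic work: W = m*(gamma/(gamma-1))*(R*T1/MW)*((P2/P1)^((gamma-1)/gamma) - 1)
T1 = 66 + 273.15 = 339.15 K
Pressure ratio = 8.6 / 3.7 = 2.32432
Exponent = (1.4 - 1)/1.4 = 0.285714
(P2/P1)^exp - 1 = 2.32432^0.285714 - 1 = 0.272494
W = 31.7 * 1.4 / 0.4 * 8.314 * 339.15 / 2 * 0.272494 = 42620

42620 kW


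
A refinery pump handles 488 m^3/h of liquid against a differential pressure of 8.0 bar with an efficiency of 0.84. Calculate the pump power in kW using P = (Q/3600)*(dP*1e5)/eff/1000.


Q = 488 / 3600 = 0.135556 m^3/s
P = 0.135556 * (8.0 * 1e5) / 0.84 / 1000 = 129.1

129.1 kW


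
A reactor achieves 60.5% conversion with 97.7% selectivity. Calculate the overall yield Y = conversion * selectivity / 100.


Overall yield = conversion (%) * selectivity (%) / 100
Conversion = 60.5%, Selectivity = 97.7%
Y = 60.5 * 97.7 / 100
= 59.1085 %

59.1085 %


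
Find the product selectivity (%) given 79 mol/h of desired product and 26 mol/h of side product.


Selectivity = desired / (desired + undesired) * 100
Total products = 79 + 26 = 105 mol/h
S = 79 / 105 * 100
= 0.7524 * 100
= 75.24 %

75.24 %


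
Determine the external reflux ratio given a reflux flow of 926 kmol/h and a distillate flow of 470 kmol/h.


Reflux ratio definition: R = L / D (liquid returned / distillate withdrawn)
L = 926 kmol/h, D = 470 kmol/h
R = 926 / 470 = 1.970

1.970


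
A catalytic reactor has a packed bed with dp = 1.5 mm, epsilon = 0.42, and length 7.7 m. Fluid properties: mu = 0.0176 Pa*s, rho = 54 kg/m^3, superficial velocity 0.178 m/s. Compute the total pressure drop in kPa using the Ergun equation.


dp = 1.5 mm = 0.0015 m
Viscous term = 150*0.0176*0.178*(1-0.42)^2 / (0.0015^2*0.42^3) = 948308
Inertial term = 1.75*54*0.178^2*(1-0.42) / (0.0015*0.42^3) = 15626.5
dP/L = 948308 + 15626.5 = 963934 Pa/m
dP = 963934 * 7.7 / 1000 = 7422 kPa

7422 kPa


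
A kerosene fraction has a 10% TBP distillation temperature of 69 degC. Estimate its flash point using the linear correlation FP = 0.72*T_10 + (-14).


FP = 0.72 * 69 + (-14) = 35.68

35.68 degC


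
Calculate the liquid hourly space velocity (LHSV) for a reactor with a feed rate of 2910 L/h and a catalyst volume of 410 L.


LHSV = volumetric feed rate / catalyst volume
= 2910 L/h / 410 L
= 7.098 h^-1

7.098 h^-1


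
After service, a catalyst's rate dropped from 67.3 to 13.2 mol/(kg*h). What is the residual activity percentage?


Activity (%) = (rate_used / rate_fresh) * 100
rate_used = 13.2, rate_fresh = 67.3
= (13.2 / 67.3) * 100
= 0.1961 * 100 = 19.61

19.61 %


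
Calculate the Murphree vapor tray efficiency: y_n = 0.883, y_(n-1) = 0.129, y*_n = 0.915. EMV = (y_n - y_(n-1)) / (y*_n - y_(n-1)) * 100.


Murphree vapor efficiency: EMV = (y_n - y_(n-1)) / (y*_n - y_(n-1)) * 100
EMV = (0.883 - 0.129) / (0.915 - 0.129) * 100 = 0.754 / 0.786 * 100 = 95.93

95.93 %


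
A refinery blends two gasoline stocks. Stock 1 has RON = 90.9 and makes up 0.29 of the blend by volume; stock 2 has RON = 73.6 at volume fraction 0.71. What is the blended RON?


Linear blending: RON_blend = sum(vi * RONi)
Contribution 1: 0.29 * 90.9 = 26.361
Contribution 2: 0.71 * 73.6 = 52.256
RON_blend = 26.361 + 52.256 = 78.617

78.617


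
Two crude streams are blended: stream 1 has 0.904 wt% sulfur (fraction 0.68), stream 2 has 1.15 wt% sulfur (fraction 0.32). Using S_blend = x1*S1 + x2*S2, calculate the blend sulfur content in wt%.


Linear sulfur blending: S_blend = x1*S1 + x2*S2
Contribution 1: 0.68 * 0.904 = 0.61472 wt%
Contribution 2: 0.32 * 1.15 = 0.368 wt%
S_blend = 0.61472 + 0.368 = 0.98272

0.98272 wt%


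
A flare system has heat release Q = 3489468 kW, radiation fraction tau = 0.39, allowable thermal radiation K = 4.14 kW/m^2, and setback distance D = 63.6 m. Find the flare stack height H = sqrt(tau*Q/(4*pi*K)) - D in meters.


tau*Q/(4*pi*K) = 0.39 * 3489468 / (4 * pi * 4.14) = 26158.5
sqrt(26158.5) = 161.736
H = 161.736 - 63.6 = 98.14

98.14 m


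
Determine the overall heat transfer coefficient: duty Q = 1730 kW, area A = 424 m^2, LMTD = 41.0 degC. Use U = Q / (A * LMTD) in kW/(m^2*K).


From Q = U*A*LMTD, U = Q / (A * LMTD)
U = 1730 / (424 * 41.0) = 1730 / 17384 = 0.09952

0.09952 kW/(m^2*K)


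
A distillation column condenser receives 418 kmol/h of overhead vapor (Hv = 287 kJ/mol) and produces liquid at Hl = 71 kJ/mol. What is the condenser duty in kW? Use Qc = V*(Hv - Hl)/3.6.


Qc = 418 * (287 - 71) / 3.6 = 418 * 216 / 3.6 = 25080

25080 kW


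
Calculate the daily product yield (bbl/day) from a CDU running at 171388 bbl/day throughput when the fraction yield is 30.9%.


Crude throughput = 171388 bbl/day
Fraction yield = 30.9%
yield = throughput * fraction / 100
yield = 171388 * 30.9 / 100 = 52958.892

52958.892 bbl/day


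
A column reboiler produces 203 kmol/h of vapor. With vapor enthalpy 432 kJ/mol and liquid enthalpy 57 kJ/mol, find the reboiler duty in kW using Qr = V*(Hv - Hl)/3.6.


Qr = 203 * (432 - 57) / 3.6 = 203 * 375 / 3.6 = 21150

21150 kW


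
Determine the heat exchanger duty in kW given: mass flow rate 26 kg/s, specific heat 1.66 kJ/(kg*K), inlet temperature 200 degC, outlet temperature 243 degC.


Q = m_dot * cp * delta_T
delta_T = 243 - 200 = 43 K
Q = 26 * 1.66 * 43
= 43.16 * 43
= 1855.88 kW

1855.88 kW


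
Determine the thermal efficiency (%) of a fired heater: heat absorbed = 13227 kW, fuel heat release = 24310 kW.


Furnace efficiency = Q_absorbed / Q_fuel * 100
= 13227 / 24310 * 100 = 54.41

54.41 %


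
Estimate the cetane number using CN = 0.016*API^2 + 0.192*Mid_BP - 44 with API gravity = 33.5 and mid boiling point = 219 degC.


CN = 0.016 * 33.5^2 + 0.192 * 219 - 44
CN = 17.956 + 42.048 - 44 = 16.004

16.004


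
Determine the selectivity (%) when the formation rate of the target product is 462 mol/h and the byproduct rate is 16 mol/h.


Selectivity = desired / (desired + undesired) * 100
Total products = 462 + 16 = 478 mol/h
S = 462 / 478 * 100
= 0.9665 * 100
= 96.65 %

96.65 %


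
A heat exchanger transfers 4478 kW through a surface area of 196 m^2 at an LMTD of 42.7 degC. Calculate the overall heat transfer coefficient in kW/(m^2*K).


From Q = U*A*LMTD, U = Q / (A * LMTD)
U = 4478 / (196 * 42.7) = 4478 / 8369.2 = 0.5351

0.5351 kW/(m^2*K)


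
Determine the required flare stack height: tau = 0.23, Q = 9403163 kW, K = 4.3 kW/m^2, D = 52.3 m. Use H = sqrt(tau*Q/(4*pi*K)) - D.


tau*Q/(4*pi*K) = 0.23 * 9403163 / (4 * pi * 4.3) = 40024.3
sqrt(40024.3) = 200.061
H = 200.061 - 52.3 = 147.8

147.8 m


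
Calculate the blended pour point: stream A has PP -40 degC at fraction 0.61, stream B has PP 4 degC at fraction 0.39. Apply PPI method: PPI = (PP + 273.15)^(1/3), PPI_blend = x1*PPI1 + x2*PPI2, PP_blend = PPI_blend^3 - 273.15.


PPI_1 = (-40 + 273.15)^(1/3) = 6.15477
PPI_2 = (4 + 273.15)^(1/3) = 6.51986
PPI_blend = 0.61 * 6.15477 + 0.39 * 6.51986 = 6.297155
PP_blend = 6.297155^3 - 273.15 = 249.7084 - 273.15 = -23.44

-23.44 degC


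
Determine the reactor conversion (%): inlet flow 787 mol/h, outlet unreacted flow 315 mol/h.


X = (F_in - F_out) / F_in * 100
Moles reacted = 787 - 315 = 472
X = 472 / 787 * 100
= 0.5997 * 100
= 59.97 %

59.97 %


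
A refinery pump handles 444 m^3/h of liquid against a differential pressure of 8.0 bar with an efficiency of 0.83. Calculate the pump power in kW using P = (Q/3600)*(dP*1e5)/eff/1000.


Q = 444 / 3600 = 0.123333 m^3/s
P = 0.123333 * (8.0 * 1e5) / 0.83 / 1000 = 118.9

118.9 kW


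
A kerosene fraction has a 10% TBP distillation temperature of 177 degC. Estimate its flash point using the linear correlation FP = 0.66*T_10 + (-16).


FP = 0.66 * 177 + (-16) = 100.82

100.82 degC


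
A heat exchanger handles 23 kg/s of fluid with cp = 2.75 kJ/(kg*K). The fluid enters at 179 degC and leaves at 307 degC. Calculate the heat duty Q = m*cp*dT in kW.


Q = m_dot * cp * delta_T
delta_T = 307 - 179 = 128 K
Q = 23 * 2.75 * 128
= 63.25 * 128
= 8096 kW

8096 kW


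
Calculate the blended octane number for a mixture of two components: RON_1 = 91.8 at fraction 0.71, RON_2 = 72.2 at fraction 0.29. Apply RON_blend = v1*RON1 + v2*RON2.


Linear blending: RON_blend = sum(vi * RONi)
Contribution 1: 0.71 * 91.8 = 65.178
Contribution 2: 0.29 * 72.2 = 20.938
RON_blend = 65.178 + 20.938 = 86.116

86.116


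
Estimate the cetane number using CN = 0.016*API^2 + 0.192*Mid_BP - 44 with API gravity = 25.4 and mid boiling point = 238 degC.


CN = 0.016 * 25.4^2 + 0.192 * 238 - 44
CN = 10.32256 + 45.696 - 44 = 12.01856

12.01856


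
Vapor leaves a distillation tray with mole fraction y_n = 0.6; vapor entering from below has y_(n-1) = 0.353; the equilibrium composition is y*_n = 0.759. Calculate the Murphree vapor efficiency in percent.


Murphree vapor efficiency: EMV = (y_n - y_(n-1)) / (y*_n - y_(n-1)) * 100
EMV = (0.6 - 0.353) / (0.759 - 0.353) * 100 = 0.247 / 0.406 * 100 = 60.84

60.84 %


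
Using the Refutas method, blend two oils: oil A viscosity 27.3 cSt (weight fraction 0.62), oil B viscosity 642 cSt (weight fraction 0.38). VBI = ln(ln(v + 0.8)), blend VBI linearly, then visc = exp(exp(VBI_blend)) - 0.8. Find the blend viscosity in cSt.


Refutas method: VBN_i = 14.534*ln(ln(visc_i + 0.8)) + 10.975, blended linearly by mass fraction; since VBN is linear in VBI_i = ln(ln(visc_i + 0.8)) and the fractions sum to 1, blend VBI directly: visc = exp(exp(VBI_blend)) - 0.8
VBI_1 = ln(ln(27.3 + 0.8)) = 1.2047
VBI_2 = ln(ln(642 + 0.8)) = 1.86653
VBI_blend = 0.62 * 1.2047 + 0.38 * 1.86653 = 1.4562
visc_blend = exp(exp(1.4562)) - 0.8 = 72.14

72.14 cSt


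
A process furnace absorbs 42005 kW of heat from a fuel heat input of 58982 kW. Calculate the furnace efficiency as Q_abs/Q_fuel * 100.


Furnace efficiency = Q_absorbed / Q_fuel * 100
= 42005 / 58982 * 100 = 71.22

71.22 %


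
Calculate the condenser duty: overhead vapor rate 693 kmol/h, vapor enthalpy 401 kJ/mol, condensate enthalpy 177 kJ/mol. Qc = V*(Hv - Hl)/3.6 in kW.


Qc = 693 * (401 - 177) / 3.6 = 693 * 224 / 3.6 = 43120

43120 kW


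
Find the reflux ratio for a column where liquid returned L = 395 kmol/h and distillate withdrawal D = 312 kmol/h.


Reflux ratio definition: R = L / D (liquid returned / distillate withdrawn)
L = 395 kmol/h, D = 312 kmol/h
R = 395 / 312 = 1.266

1.266


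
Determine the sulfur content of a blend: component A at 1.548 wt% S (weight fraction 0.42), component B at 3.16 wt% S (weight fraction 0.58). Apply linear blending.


Linear sulfur blending: S_blend = x1*S1 + x2*S2
Contribution 1: 0.42 * 1.548 = 0.65016 wt%
Contribution 2: 0.58 * 3.16 = 1.8328 wt%
S_blend = 0.65016 + 1.8328 = 2.48296

2.48296 wt%


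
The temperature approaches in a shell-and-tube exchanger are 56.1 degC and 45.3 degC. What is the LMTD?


LMTD = (dT1 - dT2) / ln(dT1/dT2)
= (56.1 - 45.3) / ln(56.1 / 45.3) = 10.8 / 0.213829 = 50.51

50.51 degC


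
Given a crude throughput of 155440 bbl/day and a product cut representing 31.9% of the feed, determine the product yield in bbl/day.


Crude throughput = 155440 bbl/day
Fraction yield = 31.9%
yield = throughput * fraction / 100
yield = 155440 * 31.9 / 100 = 49585.36

49585.36 bbl/day


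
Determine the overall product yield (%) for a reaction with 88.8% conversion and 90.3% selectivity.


Overall yield = conversion (%) * selectivity (%) / 100
Conversion = 88.8%, Selectivity = 90.3%
Y = 88.8 * 90.3 / 100
= 80.1864 %

80.1864 %


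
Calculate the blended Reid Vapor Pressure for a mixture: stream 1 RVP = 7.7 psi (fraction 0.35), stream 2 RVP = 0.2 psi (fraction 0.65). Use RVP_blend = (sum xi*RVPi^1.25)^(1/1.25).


Chevron index: RVP_blend = (sum xi*RVPi^1.25)^(1/1.25)
RVP^1.25 terms: 0.35 * 7.7^1.25 + 0.65 * 0.2^1.25 = 4.57627
RVP_blend = 4.57627^(1/1.25) = 3.376

3.376 psi


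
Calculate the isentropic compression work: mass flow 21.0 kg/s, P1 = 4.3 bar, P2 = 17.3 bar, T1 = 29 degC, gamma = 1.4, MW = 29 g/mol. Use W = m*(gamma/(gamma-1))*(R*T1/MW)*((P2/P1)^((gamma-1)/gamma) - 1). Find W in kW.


Isentropic work: W = m*(gamma/(gamma-1))*(R*T1/MW)*((P2/P1)^((gamma-1)/gamma) - 1)
T1 = 29 + 273.15 = 302.15 K
Pressure ratio = 17.3 / 4.3 = 4.02326
Exponent = (1.4 - 1)/1.4 = 0.285714
(P2/P1)^exp - 1 = 4.02326^0.285714 - 1 = 0.488457
W = 21.0 * 1.4 / 0.4 * 8.314 * 302.15 / 29 * 0.488457 = 3110

3110 kW


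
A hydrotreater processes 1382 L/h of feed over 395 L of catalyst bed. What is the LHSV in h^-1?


LHSV = volumetric feed rate / catalyst volume
= 1382 L/h / 395 L
= 3.499 h^-1

3.499 h^-1


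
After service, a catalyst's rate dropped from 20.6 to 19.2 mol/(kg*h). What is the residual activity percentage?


Activity (%) = (rate_used / rate_fresh) * 100
rate_used = 19.2, rate_fresh = 20.6
= (19.2 / 20.6) * 100
= 0.9320 * 100 = 93.20

93.20 %


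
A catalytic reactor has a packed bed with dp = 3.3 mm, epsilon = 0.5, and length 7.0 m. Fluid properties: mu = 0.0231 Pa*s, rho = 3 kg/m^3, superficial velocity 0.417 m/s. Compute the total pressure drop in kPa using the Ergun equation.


dp = 3.3 mm = 0.0033 m
Viscous term = 150*0.0231*0.417*(1-0.5)^2 / (0.0033^2*0.5^3) = 265364
Inertial term = 1.75*3*0.417^2*(1-0.5) / (0.0033*0.5^3) = 1106.57
dP/L = 265364 + 1106.57 = 266471 Pa/m
dP = 266471 * 7.0 / 1000 = 1865 kPa

1865 kPa


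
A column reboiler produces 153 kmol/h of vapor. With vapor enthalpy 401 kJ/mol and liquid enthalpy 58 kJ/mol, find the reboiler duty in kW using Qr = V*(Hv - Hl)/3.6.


Qr = 153 * (401 - 58) / 3.6 = 153 * 343 / 3.6 = 14580

14580 kW


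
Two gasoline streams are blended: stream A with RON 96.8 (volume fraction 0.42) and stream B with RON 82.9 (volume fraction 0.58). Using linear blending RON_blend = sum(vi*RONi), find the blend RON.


Linear blending: RON_blend = sum(vi * RONi)
Contribution 1: 0.42 * 96.8 = 40.656
Contribution 2: 0.58 * 82.9 = 48.082
RON_blend = 40.656 + 48.082 = 88.738

88.738


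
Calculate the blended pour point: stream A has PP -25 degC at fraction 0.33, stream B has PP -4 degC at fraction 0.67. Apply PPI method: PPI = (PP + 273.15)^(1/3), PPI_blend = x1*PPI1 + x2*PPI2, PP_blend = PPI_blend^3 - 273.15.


PPI_1 = (-25 + 273.15)^(1/3) = 6.284028
PPI_2 = (-4 + 273.15)^(1/3) = 6.456514
PPI_blend = 0.33 * 6.284028 + 0.67 * 6.456514 = 6.399594
PP_blend = 6.399594^3 - 273.15 = 262.0941 - 273.15 = -11.06

-11.06 degC


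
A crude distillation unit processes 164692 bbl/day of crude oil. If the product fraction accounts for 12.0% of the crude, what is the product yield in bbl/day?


Crude throughput = 164692 bbl/day
Fraction yield = 12.0%
yield = throughput * fraction / 100
yield = 164692 * 12.0 / 100 = 19763.04

19763.04 bbl/day


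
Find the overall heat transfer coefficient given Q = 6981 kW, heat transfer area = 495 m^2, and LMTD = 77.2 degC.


From Q = U*A*LMTD, U = Q / (A * LMTD)
U = 6981 / (495 * 77.2) = 6981 / 38214 = 0.1827

0.1827 kW/(m^2*K)


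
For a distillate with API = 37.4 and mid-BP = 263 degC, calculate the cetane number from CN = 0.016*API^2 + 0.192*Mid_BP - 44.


CN = 0.016 * 37.4^2 + 0.192 * 263 - 44
CN = 22.38016 + 50.496 - 44 = 28.87616

28.87616


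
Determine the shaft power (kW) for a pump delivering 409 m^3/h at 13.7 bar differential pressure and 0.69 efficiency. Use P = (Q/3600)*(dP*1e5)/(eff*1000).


Q = 409 / 3600 = 0.113611 m^3/s
P = 0.113611 * (13.7 * 1e5) / 0.69 / 1000 = 225.6

225.6 kW


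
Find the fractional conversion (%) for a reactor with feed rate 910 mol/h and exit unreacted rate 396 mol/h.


X = (F_in - F_out) / F_in * 100
Moles reacted = 910 - 396 = 514
X = 514 / 910 * 100
= 0.5648 * 100
= 56.48 %

56.48 %


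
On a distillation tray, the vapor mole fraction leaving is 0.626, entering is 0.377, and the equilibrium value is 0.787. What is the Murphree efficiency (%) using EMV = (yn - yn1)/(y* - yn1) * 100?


Murphree vapor efficiency: EMV = (y_n - y_(n-1)) / (y*_n - y_(n-1)) * 100
EMV = (0.626 - 0.377) / (0.787 - 0.377) * 100 = 0.249 / 0.41 * 100 = 60.73

60.73 %


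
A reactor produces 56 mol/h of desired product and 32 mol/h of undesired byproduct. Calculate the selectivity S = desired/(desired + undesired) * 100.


Selectivity = desired / (desired + undesired) * 100
Total products = 56 + 32 = 88 mol/h
S = 56 / 88 * 100
= 0.6364 * 100
= 63.64 %

63.64 %


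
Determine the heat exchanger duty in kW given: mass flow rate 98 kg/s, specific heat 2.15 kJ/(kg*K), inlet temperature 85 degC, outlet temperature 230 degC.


Q = m_dot * cp * delta_T
delta_T = 230 - 85 = 145 K
Q = 98 * 2.15 * 145
= 210.7 * 145
= 30551.5 kW

30551.5 kW


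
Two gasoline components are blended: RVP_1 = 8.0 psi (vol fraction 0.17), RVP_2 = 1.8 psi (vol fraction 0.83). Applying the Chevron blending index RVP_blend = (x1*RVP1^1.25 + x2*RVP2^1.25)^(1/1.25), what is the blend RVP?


Chevron index: RVP_blend = (sum xi*RVPi^1.25)^(1/1.25)
RVP^1.25 terms: 0.17 * 8.0^1.25 + 0.83 * 1.8^1.25 = 4.01773
RVP_blend = 4.01773^(1/1.25) = 3.042

3.042 psi


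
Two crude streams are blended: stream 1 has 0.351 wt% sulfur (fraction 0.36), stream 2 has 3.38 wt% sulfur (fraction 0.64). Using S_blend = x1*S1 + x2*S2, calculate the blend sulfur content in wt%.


Linear sulfur blending: S_blend = x1*S1 + x2*S2
Contribution 1: 0.36 * 0.351 = 0.12636 wt%
Contribution 2: 0.64 * 3.38 = 2.1632 wt%
S_blend = 0.12636 + 2.1632 = 2.28956

2.28956 wt%


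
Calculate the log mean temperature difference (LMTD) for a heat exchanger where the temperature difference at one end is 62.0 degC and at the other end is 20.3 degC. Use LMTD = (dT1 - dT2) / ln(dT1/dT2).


LMTD = (dT1 - dT2) / ln(dT1/dT2)
= (62.0 - 20.3) / ln(62.0 / 20.3) = 41.7 / 1.11651 = 37.35

37.35 degC


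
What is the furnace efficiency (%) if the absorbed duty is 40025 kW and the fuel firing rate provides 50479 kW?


Furnace efficiency = Q_absorbed / Q_fuel * 100
= 40025 / 50479 * 100 = 79.29

79.29 %


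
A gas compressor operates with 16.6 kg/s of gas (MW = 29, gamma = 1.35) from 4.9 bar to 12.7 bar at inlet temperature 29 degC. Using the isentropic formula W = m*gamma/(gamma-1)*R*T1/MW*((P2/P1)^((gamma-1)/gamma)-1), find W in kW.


Isentropic work: W = m*(gamma/(gamma-1))*(R*T1/MW)*((P2/P1)^((gamma-1)/gamma) - 1)
T1 = 29 + 273.15 = 302.15 K
Pressure ratio = 12.7 / 4.9 = 2.59184
Exponent = (1.35 - 1)/1.35 = 0.259259
(P2/P1)^exp - 1 = 2.59184^0.259259 - 1 = 0.280064
W = 16.6 * 1.35 / 0.35 * 8.314 * 302.15 / 29 * 0.280064 = 1553

1553 kW


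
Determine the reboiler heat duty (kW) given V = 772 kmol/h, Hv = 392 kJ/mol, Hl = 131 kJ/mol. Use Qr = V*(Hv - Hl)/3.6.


Qr = 772 * (392 - 131) / 3.6 = 772 * 261 / 3.6 = 55970

55970 kW
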